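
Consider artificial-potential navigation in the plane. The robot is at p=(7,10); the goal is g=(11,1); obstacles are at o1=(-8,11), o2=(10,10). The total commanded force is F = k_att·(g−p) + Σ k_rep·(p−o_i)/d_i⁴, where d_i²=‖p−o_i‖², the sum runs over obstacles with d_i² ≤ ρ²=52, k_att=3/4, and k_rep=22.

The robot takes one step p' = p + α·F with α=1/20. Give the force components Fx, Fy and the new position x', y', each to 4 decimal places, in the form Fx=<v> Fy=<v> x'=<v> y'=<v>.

F_att = 3/4·(g−p) = 3/4·(4,-9) = (3.0000,-6.7500)
o1: d²=226 > ρ²=52 → inactive
o2: d²=9 ≤ ρ²=52; F_rep = 22·(-3,0)/9² = (-0.8148,0.0000)
F = F_att + ΣF_rep = (2.1852,-6.7500)
p' = p + 1/20·F = (7.1093,9.6625)

Fx=2.1852 Fy=-6.7500 x'=7.1093 y'=9.6625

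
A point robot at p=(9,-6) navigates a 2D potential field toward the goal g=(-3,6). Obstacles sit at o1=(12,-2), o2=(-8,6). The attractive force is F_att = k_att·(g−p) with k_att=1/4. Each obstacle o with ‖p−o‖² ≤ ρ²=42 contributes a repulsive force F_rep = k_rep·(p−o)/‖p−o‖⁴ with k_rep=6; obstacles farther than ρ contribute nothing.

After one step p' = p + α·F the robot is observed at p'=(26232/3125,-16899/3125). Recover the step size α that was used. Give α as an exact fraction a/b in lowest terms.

α = 1/5

F_att = 1/4·(g−p) = 1/4·(-12,12) = (-3.0000,3.0000)
o1: d²=25 ≤ ρ²=42; F_rep = 6·(-3,-4)/25² = (-0.0288,-0.0384)
o2: d²=433 > ρ²=42 → inactive
F = F_att + ΣF_rep = (-3.0288,2.9616)
Δp = p'−p = (-0.6058,0.5923); α = Δx/Fx = (-1893/3125) / (-1893/625) = 1/5
check: Δy/Fy = (1851/3125) / (1851/625) = 1/5 ✓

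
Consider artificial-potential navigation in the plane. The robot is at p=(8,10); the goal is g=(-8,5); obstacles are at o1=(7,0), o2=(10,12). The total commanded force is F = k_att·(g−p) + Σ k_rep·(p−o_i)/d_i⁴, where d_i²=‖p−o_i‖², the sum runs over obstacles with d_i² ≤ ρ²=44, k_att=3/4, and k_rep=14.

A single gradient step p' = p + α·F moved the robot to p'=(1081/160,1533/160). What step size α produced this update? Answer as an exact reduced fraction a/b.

F_att = 3/4·(g−p) = 3/4·(-16,-5) = (-12.0000,-3.7500)
o1: d²=101 > ρ²=44 → inactive
o2: d²=8 ≤ ρ²=44; F_rep = 14·(-2,-2)/8² = (-0.4375,-0.4375)
F = F_att + ΣF_rep = (-12.4375,-4.1875)
Δp = p'−p = (-1.2437,-0.4188); α = Δx/Fx = (-199/160) / (-199/16) = 1/10
check: Δy/Fy = (-67/160) / (-67/16) = 1/10 ✓

α = 1/10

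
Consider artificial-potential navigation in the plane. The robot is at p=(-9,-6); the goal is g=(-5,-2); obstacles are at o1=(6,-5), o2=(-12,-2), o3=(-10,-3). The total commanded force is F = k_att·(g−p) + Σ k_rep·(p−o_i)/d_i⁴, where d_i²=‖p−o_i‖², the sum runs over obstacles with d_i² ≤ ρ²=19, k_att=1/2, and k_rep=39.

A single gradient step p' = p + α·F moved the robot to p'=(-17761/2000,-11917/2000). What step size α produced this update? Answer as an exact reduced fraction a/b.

α = 1/20

F_att = 1/2·(g−p) = 1/2·(4,4) = (2.0000,2.0000)
o1: d²=226 > ρ²=19 → inactive
o2: d²=25 > ρ²=19 → inactive
o3: d²=10 ≤ ρ²=19; F_rep = 39·(1,-3)/10² = (0.3900,-1.1700)
F = F_att + ΣF_rep = (2.3900,0.8300)
Δp = p'−p = (0.1195,0.0415); α = Δx/Fx = (239/2000) / (239/100) = 1/20
check: Δy/Fy = (83/2000) / (83/100) = 1/20 ✓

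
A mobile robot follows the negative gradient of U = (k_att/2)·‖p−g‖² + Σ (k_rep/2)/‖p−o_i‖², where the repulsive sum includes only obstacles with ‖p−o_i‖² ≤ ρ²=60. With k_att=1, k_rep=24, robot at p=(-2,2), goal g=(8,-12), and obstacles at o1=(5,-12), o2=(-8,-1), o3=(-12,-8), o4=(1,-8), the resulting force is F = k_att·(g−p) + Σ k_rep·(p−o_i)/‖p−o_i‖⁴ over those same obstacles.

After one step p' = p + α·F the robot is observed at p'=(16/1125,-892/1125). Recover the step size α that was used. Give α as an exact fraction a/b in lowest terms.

α = 1/5

F_att = 1·(g−p) = 1·(10,-14) = (10.0000,-14.0000)
o1: d²=245 > ρ²=60 → inactive
o2: d²=45 ≤ ρ²=60; F_rep = 24·(6,3)/45² = (0.0711,0.0356)
o3: d²=200 > ρ²=60 → inactive
o4: d²=109 > ρ²=60 → inactive
F = F_att + ΣF_rep = (10.0711,-13.9644)
Δp = p'−p = (2.0142,-2.7929); α = Δx/Fx = (2266/1125) / (2266/225) = 1/5
check: Δy/Fy = (-3142/1125) / (-3142/225) = 1/5 ✓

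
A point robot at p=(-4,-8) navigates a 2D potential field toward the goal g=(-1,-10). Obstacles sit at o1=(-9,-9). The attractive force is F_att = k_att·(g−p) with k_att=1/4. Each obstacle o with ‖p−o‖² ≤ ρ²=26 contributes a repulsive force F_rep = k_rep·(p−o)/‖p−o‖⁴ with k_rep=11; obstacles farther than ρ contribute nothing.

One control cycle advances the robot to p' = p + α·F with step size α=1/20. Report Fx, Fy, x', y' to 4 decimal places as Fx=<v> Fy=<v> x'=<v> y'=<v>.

Fx=0.8314 Fy=-0.4837 x'=-3.9584 y'=-8.0242

F_att = 1/4·(g−p) = 1/4·(3,-2) = (0.7500,-0.5000)
o1: d²=26 ≤ ρ²=26; F_rep = 11·(5,1)/26² = (0.0814,0.0163)
F = F_att + ΣF_rep = (0.8314,-0.4837)
p' = p + 1/20·F = (-3.9584,-8.0242)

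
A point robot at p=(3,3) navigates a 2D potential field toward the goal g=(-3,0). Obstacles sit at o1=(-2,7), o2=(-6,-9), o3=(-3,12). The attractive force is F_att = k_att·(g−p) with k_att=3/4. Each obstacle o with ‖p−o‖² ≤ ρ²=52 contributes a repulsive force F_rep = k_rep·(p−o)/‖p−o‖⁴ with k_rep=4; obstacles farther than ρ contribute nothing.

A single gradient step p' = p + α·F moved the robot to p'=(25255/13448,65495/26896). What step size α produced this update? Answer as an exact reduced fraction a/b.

α = 1/4

F_att = 3/4·(g−p) = 3/4·(-6,-3) = (-4.5000,-2.2500)
o1: d²=41 ≤ ρ²=52; F_rep = 4·(5,-4)/41² = (0.0119,-0.0095)
o2: d²=225 > ρ²=52 → inactive
o3: d²=117 > ρ²=52 → inactive
F = F_att + ΣF_rep = (-4.4881,-2.2595)
Δp = p'−p = (-1.1220,-0.5649); α = Δx/Fx = (-15089/13448) / (-15089/3362) = 1/4
check: Δy/Fy = (-15193/26896) / (-15193/6724) = 1/4 ✓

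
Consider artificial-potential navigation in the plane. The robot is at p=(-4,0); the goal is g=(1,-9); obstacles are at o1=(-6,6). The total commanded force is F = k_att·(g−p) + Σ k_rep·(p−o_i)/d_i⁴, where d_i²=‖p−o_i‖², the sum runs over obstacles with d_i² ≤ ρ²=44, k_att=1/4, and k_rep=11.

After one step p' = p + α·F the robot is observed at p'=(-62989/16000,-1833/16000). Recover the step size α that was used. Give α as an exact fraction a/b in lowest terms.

F_att = 1/4·(g−p) = 1/4·(5,-9) = (1.2500,-2.2500)
o1: d²=40 ≤ ρ²=44; F_rep = 11·(2,-6)/40² = (0.0138,-0.0413)
F = F_att + ΣF_rep = (1.2637,-2.2912)
Δp = p'−p = (0.0632,-0.1146); α = Δx/Fx = (1011/16000) / (1011/800) = 1/20
check: Δy/Fy = (-1833/16000) / (-1833/800) = 1/20 ✓

α = 1/20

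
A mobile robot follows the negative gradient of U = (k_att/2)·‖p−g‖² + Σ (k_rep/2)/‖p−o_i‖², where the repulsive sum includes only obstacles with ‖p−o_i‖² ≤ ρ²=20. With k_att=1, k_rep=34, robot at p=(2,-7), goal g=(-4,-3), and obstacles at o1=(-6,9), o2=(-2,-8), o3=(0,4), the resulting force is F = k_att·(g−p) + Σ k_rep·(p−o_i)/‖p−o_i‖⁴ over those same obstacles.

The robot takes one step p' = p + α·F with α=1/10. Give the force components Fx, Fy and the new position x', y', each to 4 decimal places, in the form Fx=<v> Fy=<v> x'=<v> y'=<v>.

F_att = 1·(g−p) = 1·(-6,4) = (-6.0000,4.0000)
o1: d²=320 > ρ²=20 → inactive
o2: d²=17 ≤ ρ²=20; F_rep = 34·(4,1)/17² = (0.4706,0.1176)
o3: d²=125 > ρ²=20 → inactive
F = F_att + ΣF_rep = (-5.5294,4.1176)
p' = p + 1/10·F = (1.4471,-6.5882)

Fx=-5.5294 Fy=4.1176 x'=1.4471 y'=-6.5882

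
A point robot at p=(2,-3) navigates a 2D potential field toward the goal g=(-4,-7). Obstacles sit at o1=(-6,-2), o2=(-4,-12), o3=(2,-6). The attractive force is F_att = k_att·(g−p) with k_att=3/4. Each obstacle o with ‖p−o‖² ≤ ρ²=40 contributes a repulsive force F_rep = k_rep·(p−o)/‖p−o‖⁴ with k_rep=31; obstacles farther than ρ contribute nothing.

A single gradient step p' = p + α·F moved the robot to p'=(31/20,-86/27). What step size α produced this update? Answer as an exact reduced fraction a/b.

F_att = 3/4·(g−p) = 3/4·(-6,-4) = (-4.5000,-3.0000)
o1: d²=65 > ρ²=40 → inactive
o2: d²=117 > ρ²=40 → inactive
o3: d²=9 ≤ ρ²=40; F_rep = 31·(0,3)/9² = (0.0000,1.1481)
F = F_att + ΣF_rep = (-4.5000,-1.8519)
Δp = p'−p = (-0.4500,-0.1852); α = Δx/Fx = (-9/20) / (-9/2) = 1/10
check: Δy/Fy = (-5/27) / (-50/27) = 1/10 ✓

α = 1/10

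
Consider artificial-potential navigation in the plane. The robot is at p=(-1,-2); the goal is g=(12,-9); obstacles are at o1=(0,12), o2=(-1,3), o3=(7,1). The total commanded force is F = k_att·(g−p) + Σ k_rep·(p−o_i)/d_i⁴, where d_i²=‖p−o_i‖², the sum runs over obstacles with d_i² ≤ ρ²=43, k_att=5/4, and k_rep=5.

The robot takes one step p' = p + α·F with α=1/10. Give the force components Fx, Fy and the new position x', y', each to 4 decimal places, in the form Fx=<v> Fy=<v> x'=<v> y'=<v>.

Fx=16.2500 Fy=-8.7900 x'=0.6250 y'=-2.8790

F_att = 5/4·(g−p) = 5/4·(13,-7) = (16.2500,-8.7500)
o1: d²=197 > ρ²=43 → inactive
o2: d²=25 ≤ ρ²=43; F_rep = 5·(0,-5)/25² = (0.0000,-0.0400)
o3: d²=73 > ρ²=43 → inactive
F = F_att + ΣF_rep = (16.2500,-8.7900)
p' = p + 1/10·F = (0.6250,-2.8790)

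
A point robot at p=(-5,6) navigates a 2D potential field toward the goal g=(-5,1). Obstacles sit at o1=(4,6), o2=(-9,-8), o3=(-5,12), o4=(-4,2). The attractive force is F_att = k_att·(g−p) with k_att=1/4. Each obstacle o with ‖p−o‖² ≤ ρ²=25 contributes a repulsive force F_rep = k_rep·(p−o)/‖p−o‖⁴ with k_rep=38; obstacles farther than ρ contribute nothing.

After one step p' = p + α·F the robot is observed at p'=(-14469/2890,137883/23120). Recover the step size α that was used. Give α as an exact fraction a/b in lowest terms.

F_att = 1/4·(g−p) = 1/4·(0,-5) = (0.0000,-1.2500)
o1: d²=81 > ρ²=25 → inactive
o2: d²=212 > ρ²=25 → inactive
o3: d²=36 > ρ²=25 → inactive
o4: d²=17 ≤ ρ²=25; F_rep = 38·(-1,4)/17² = (-0.1315,0.5260)
F = F_att + ΣF_rep = (-0.1315,-0.7240)
Δp = p'−p = (-0.0066,-0.0362); α = Δx/Fx = (-19/2890) / (-38/289) = 1/20
check: Δy/Fy = (-837/23120) / (-837/1156) = 1/20 ✓

α = 1/20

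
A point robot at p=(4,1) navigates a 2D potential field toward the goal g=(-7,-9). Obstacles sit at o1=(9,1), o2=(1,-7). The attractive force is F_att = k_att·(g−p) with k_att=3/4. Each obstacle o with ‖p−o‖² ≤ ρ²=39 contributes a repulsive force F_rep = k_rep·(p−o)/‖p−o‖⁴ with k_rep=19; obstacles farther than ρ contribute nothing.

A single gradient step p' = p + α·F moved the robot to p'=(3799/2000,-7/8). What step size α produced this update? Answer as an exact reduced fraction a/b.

α = 1/4

F_att = 3/4·(g−p) = 3/4·(-11,-10) = (-8.2500,-7.5000)
o1: d²=25 ≤ ρ²=39; F_rep = 19·(-5,0)/25² = (-0.1520,0.0000)
o2: d²=73 > ρ²=39 → inactive
F = F_att + ΣF_rep = (-8.4020,-7.5000)
Δp = p'−p = (-2.1005,-1.8750); α = Δx/Fx = (-4201/2000) / (-4201/500) = 1/4
check: Δy/Fy = (-15/8) / (-15/2) = 1/4 ✓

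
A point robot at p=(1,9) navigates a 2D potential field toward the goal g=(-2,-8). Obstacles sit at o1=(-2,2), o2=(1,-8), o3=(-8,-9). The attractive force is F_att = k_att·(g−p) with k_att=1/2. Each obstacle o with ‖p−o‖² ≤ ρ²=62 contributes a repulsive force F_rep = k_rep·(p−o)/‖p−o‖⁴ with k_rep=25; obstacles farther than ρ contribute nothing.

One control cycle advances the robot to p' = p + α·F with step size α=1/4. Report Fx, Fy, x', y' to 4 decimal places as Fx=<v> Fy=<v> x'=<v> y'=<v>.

F_att = 1/2·(g−p) = 1/2·(-3,-17) = (-1.5000,-8.5000)
o1: d²=58 ≤ ρ²=62; F_rep = 25·(3,7)/58² = (0.0223,0.0520)
o2: d²=289 > ρ²=62 → inactive
o3: d²=405 > ρ²=62 → inactive
F = F_att + ΣF_rep = (-1.4777,-8.4480)
p' = p + 1/4·F = (0.6306,6.8880)

Fx=-1.4777 Fy=-8.4480 x'=0.6306 y'=6.8880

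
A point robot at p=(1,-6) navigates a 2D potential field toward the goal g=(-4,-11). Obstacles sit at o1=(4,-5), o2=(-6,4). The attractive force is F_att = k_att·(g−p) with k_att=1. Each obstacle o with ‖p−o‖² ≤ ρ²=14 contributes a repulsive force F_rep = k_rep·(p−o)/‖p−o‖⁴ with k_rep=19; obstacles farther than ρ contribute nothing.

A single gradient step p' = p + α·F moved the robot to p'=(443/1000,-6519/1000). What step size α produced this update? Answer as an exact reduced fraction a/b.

F_att = 1·(g−p) = 1·(-5,-5) = (-5.0000,-5.0000)
o1: d²=10 ≤ ρ²=14; F_rep = 19·(-3,-1)/10² = (-0.5700,-0.1900)
o2: d²=149 > ρ²=14 → inactive
F = F_att + ΣF_rep = (-5.5700,-5.1900)
Δp = p'−p = (-0.5570,-0.5190); α = Δx/Fx = (-557/1000) / (-557/100) = 1/10
check: Δy/Fy = (-519/1000) / (-519/100) = 1/10 ✓

α = 1/10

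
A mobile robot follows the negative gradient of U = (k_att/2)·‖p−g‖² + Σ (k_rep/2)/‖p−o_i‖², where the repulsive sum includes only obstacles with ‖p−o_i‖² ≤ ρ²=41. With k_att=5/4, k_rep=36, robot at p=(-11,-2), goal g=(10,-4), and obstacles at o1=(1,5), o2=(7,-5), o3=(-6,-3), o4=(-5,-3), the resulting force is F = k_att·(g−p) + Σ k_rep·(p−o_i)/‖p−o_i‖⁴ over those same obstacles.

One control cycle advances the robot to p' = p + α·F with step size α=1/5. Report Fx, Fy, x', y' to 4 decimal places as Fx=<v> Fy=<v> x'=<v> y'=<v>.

Fx=25.8259 Fy=-2.4204 x'=-5.8348 y'=-2.4841

F_att = 5/4·(g−p) = 5/4·(21,-2) = (26.2500,-2.5000)
o1: d²=193 > ρ²=41 → inactive
o2: d²=333 > ρ²=41 → inactive
o3: d²=26 ≤ ρ²=41; F_rep = 36·(-5,1)/26² = (-0.2663,0.0533)
o4: d²=37 ≤ ρ²=41; F_rep = 36·(-6,1)/37² = (-0.1578,0.0263)
F = F_att + ΣF_rep = (25.8259,-2.4204)
p' = p + 1/5·F = (-5.8348,-2.4841)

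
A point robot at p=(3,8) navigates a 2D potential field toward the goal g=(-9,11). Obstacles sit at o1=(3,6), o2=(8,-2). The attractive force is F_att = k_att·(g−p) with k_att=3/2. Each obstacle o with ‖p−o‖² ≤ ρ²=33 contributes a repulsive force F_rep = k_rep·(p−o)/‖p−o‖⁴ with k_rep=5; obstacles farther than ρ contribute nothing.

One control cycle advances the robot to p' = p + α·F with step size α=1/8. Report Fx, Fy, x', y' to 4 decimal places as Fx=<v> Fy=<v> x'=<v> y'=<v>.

Fx=-18.0000 Fy=5.1250 x'=0.7500 y'=8.6406

F_att = 3/2·(g−p) = 3/2·(-12,3) = (-18.0000,4.5000)
o1: d²=4 ≤ ρ²=33; F_rep = 5·(0,2)/4² = (0.0000,0.6250)
o2: d²=125 > ρ²=33 → inactive
F = F_att + ΣF_rep = (-18.0000,5.1250)
p' = p + 1/8·F = (0.7500,8.6406)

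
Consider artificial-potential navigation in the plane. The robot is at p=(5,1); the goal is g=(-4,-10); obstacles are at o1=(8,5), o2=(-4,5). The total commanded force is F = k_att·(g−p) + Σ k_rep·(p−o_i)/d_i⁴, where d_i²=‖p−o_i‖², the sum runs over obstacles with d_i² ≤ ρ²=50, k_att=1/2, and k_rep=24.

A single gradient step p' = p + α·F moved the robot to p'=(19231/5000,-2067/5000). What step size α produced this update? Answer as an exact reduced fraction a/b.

α = 1/4

F_att = 1/2·(g−p) = 1/2·(-9,-11) = (-4.5000,-5.5000)
o1: d²=25 ≤ ρ²=50; F_rep = 24·(-3,-4)/25² = (-0.1152,-0.1536)
o2: d²=97 > ρ²=50 → inactive
F = F_att + ΣF_rep = (-4.6152,-5.6536)
Δp = p'−p = (-1.1538,-1.4134); α = Δx/Fx = (-5769/5000) / (-5769/1250) = 1/4
check: Δy/Fy = (-7067/5000) / (-7067/1250) = 1/4 ✓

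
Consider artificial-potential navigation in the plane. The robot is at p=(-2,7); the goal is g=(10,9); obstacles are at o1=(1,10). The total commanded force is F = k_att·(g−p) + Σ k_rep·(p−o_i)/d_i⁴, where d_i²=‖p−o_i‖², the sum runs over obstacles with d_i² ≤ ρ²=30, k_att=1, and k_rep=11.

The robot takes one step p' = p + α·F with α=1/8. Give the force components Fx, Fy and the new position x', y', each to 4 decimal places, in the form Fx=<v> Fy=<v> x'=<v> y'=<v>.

F_att = 1·(g−p) = 1·(12,2) = (12.0000,2.0000)
o1: d²=18 ≤ ρ²=30; F_rep = 11·(-3,-3)/18² = (-0.1019,-0.1019)
F = F_att + ΣF_rep = (11.8981,1.8981)
p' = p + 1/8·F = (-0.5127,7.2373)

Fx=11.8981 Fy=1.8981 x'=-0.5127 y'=7.2373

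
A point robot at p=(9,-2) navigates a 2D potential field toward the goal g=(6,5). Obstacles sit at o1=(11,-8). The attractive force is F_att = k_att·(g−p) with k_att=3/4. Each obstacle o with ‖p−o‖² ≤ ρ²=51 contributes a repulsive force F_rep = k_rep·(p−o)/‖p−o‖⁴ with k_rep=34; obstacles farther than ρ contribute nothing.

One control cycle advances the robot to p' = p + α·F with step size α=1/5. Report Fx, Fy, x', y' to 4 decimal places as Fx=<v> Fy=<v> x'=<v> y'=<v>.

F_att = 3/4·(g−p) = 3/4·(-3,7) = (-2.2500,5.2500)
o1: d²=40 ≤ ρ²=51; F_rep = 34·(-2,6)/40² = (-0.0425,0.1275)
F = F_att + ΣF_rep = (-2.2925,5.3775)
p' = p + 1/5·F = (8.5415,-0.9245)

Fx=-2.2925 Fy=5.3775 x'=8.5415 y'=-0.9245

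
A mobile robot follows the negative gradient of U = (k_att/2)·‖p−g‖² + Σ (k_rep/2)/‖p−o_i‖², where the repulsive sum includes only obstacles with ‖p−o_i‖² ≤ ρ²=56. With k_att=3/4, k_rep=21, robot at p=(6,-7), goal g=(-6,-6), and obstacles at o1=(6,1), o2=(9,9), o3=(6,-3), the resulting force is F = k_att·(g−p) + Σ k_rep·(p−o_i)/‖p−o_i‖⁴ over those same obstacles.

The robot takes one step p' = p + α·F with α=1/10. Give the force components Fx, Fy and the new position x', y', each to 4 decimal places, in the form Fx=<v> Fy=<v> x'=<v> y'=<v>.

Fx=-9.0000 Fy=0.4219 x'=5.1000 y'=-6.9578

F_att = 3/4·(g−p) = 3/4·(-12,1) = (-9.0000,0.7500)
o1: d²=64 > ρ²=56 → inactive
o2: d²=265 > ρ²=56 → inactive
o3: d²=16 ≤ ρ²=56; F_rep = 21·(0,-4)/16² = (0.0000,-0.3281)
F = F_att + ΣF_rep = (-9.0000,0.4219)
p' = p + 1/10·F = (5.1000,-6.9578)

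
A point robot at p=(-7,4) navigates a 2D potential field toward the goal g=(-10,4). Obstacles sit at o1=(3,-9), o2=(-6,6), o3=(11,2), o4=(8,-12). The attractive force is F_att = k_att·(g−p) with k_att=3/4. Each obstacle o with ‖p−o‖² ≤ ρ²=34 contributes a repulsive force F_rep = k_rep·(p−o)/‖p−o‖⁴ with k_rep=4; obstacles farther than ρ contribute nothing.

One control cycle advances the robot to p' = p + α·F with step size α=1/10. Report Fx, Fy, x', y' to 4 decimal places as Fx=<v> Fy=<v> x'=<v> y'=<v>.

Fx=-2.4100 Fy=-0.3200 x'=-7.2410 y'=3.9680

F_att = 3/4·(g−p) = 3/4·(-3,0) = (-2.2500,0.0000)
o1: d²=269 > ρ²=34 → inactive
o2: d²=5 ≤ ρ²=34; F_rep = 4·(-1,-2)/5² = (-0.1600,-0.3200)
o3: d²=328 > ρ²=34 → inactive
o4: d²=481 > ρ²=34 → inactive
F = F_att + ΣF_rep = (-2.4100,-0.3200)
p' = p + 1/10·F = (-7.2410,3.9680)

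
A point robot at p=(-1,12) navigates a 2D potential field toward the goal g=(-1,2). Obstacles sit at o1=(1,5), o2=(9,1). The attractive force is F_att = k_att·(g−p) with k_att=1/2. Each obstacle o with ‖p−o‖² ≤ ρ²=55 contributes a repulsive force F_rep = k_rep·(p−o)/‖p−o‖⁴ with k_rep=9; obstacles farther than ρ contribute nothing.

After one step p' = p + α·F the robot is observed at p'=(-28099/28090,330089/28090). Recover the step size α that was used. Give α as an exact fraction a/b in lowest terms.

α = 1/20

F_att = 1/2·(g−p) = 1/2·(0,-10) = (0.0000,-5.0000)
o1: d²=53 ≤ ρ²=55; F_rep = 9·(-2,7)/53² = (-0.0064,0.0224)
o2: d²=221 > ρ²=55 → inactive
F = F_att + ΣF_rep = (-0.0064,-4.9776)
Δp = p'−p = (-0.0003,-0.2489); α = Δx/Fx = (-9/28090) / (-18/2809) = 1/20
check: Δy/Fy = (-6991/28090) / (-13982/2809) = 1/20 ✓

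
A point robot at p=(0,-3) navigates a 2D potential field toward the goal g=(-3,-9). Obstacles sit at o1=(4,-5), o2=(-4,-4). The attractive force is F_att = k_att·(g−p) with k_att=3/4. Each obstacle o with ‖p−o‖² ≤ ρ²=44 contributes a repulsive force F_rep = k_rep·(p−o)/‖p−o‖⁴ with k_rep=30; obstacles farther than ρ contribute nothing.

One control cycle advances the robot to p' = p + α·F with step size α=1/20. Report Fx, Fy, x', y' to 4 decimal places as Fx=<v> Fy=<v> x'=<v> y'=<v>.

F_att = 3/4·(g−p) = 3/4·(-3,-6) = (-2.2500,-4.5000)
o1: d²=20 ≤ ρ²=44; F_rep = 30·(-4,2)/20² = (-0.3000,0.1500)
o2: d²=17 ≤ ρ²=44; F_rep = 30·(4,1)/17² = (0.4152,0.1038)
F = F_att + ΣF_rep = (-2.1348,-4.2462)
p' = p + 1/20·F = (-0.1067,-3.2123)

Fx=-2.1348 Fy=-4.2462 x'=-0.1067 y'=-3.2123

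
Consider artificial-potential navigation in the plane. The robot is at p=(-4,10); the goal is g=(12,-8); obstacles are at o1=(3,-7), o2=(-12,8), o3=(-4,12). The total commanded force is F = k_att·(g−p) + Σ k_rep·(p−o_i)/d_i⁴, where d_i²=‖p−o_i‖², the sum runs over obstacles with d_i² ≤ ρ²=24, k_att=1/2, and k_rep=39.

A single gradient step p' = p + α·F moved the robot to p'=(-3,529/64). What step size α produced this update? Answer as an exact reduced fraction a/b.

F_att = 1/2·(g−p) = 1/2·(16,-18) = (8.0000,-9.0000)
o1: d²=338 > ρ²=24 → inactive
o2: d²=68 > ρ²=24 → inactive
o3: d²=4 ≤ ρ²=24; F_rep = 39·(0,-2)/4² = (0.0000,-4.8750)
F = F_att + ΣF_rep = (8.0000,-13.8750)
Δp = p'−p = (1.0000,-1.7344); α = Δx/Fx = (1) / (8) = 1/8
check: Δy/Fy = (-111/64) / (-111/8) = 1/8 ✓

α = 1/8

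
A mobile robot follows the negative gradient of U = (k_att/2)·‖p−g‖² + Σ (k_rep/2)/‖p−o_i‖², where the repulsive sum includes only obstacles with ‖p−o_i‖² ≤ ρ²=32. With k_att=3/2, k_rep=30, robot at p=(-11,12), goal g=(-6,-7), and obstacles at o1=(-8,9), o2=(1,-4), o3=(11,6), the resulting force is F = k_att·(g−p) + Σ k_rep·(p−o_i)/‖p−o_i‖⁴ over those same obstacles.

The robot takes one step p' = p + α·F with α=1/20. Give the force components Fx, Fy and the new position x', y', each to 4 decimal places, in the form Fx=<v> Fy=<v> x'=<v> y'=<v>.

Fx=7.2222 Fy=-28.2222 x'=-10.6389 y'=10.5889

F_att = 3/2·(g−p) = 3/2·(5,-19) = (7.5000,-28.5000)
o1: d²=18 ≤ ρ²=32; F_rep = 30·(-3,3)/18² = (-0.2778,0.2778)
o2: d²=400 > ρ²=32 → inactive
o3: d²=520 > ρ²=32 → inactive
F = F_att + ΣF_rep = (7.2222,-28.2222)
p' = p + 1/20·F = (-10.6389,10.5889)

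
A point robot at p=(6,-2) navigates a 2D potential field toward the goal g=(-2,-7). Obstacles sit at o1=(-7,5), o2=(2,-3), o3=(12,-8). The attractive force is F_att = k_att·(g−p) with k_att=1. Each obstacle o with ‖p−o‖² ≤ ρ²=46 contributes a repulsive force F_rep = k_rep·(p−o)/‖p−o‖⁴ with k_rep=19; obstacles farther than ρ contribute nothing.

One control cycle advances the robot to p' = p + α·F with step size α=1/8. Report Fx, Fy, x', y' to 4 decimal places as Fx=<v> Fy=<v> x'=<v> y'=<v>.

Fx=-7.7370 Fy=-4.9343 x'=5.0329 y'=-2.6168

F_att = 1·(g−p) = 1·(-8,-5) = (-8.0000,-5.0000)
o1: d²=218 > ρ²=46 → inactive
o2: d²=17 ≤ ρ²=46; F_rep = 19·(4,1)/17² = (0.2630,0.0657)
o3: d²=72 > ρ²=46 → inactive
F = F_att + ΣF_rep = (-7.7370,-4.9343)
p' = p + 1/8·F = (5.0329,-2.6168)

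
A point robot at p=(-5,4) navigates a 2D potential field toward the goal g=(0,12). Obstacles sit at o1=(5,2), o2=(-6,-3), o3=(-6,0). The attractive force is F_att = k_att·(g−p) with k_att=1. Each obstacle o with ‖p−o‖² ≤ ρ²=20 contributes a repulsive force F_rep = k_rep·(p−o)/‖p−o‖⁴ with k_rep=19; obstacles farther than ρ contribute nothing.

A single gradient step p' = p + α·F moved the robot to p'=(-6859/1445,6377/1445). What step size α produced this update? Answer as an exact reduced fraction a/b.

F_att = 1·(g−p) = 1·(5,8) = (5.0000,8.0000)
o1: d²=104 > ρ²=20 → inactive
o2: d²=50 > ρ²=20 → inactive
o3: d²=17 ≤ ρ²=20; F_rep = 19·(1,4)/17² = (0.0657,0.2630)
F = F_att + ΣF_rep = (5.0657,8.2630)
Δp = p'−p = (0.2533,0.4131); α = Δx/Fx = (366/1445) / (1464/289) = 1/20
check: Δy/Fy = (597/1445) / (2388/289) = 1/20 ✓

α = 1/20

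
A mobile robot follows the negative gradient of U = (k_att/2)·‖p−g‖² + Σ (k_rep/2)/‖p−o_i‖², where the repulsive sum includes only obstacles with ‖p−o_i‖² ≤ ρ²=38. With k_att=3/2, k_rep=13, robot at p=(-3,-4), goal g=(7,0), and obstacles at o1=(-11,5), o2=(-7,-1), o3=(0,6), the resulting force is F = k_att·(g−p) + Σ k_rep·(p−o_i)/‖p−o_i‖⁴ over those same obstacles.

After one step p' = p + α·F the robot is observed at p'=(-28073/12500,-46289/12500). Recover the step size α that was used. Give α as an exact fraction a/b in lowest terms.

F_att = 3/2·(g−p) = 3/2·(10,4) = (15.0000,6.0000)
o1: d²=145 > ρ²=38 → inactive
o2: d²=25 ≤ ρ²=38; F_rep = 13·(4,-3)/25² = (0.0832,-0.0624)
o3: d²=109 > ρ²=38 → inactive
F = F_att + ΣF_rep = (15.0832,5.9376)
Δp = p'−p = (0.7542,0.2969); α = Δx/Fx = (9427/12500) / (9427/625) = 1/20
check: Δy/Fy = (3711/12500) / (3711/625) = 1/20 ✓

α = 1/20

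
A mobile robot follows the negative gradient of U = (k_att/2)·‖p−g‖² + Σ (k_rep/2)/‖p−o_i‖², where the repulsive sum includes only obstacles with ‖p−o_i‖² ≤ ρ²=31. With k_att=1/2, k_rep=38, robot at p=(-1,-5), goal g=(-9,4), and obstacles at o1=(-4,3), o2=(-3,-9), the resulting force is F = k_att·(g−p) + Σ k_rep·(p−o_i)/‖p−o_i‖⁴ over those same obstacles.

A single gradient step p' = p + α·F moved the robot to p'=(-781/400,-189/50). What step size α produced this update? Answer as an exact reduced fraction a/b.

α = 1/4

F_att = 1/2·(g−p) = 1/2·(-8,9) = (-4.0000,4.5000)
o1: d²=73 > ρ²=31 → inactive
o2: d²=20 ≤ ρ²=31; F_rep = 38·(2,4)/20² = (0.1900,0.3800)
F = F_att + ΣF_rep = (-3.8100,4.8800)
Δp = p'−p = (-0.9525,1.2200); α = Δx/Fx = (-381/400) / (-381/100) = 1/4
check: Δy/Fy = (61/50) / (122/25) = 1/4 ✓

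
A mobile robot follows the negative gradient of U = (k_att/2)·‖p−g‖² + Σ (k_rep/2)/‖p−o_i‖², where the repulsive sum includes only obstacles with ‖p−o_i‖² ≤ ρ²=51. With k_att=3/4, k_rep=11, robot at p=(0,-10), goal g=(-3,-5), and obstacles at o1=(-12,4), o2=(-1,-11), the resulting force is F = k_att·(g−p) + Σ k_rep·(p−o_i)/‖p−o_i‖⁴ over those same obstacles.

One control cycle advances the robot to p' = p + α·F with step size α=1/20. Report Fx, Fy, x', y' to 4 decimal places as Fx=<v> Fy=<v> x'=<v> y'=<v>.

F_att = 3/4·(g−p) = 3/4·(-3,5) = (-2.2500,3.7500)
o1: d²=340 > ρ²=51 → inactive
o2: d²=2 ≤ ρ²=51; F_rep = 11·(1,1)/2² = (2.7500,2.7500)
F = F_att + ΣF_rep = (0.5000,6.5000)
p' = p + 1/20·F = (0.0250,-9.6750)

Fx=0.5000 Fy=6.5000 x'=0.0250 y'=-9.6750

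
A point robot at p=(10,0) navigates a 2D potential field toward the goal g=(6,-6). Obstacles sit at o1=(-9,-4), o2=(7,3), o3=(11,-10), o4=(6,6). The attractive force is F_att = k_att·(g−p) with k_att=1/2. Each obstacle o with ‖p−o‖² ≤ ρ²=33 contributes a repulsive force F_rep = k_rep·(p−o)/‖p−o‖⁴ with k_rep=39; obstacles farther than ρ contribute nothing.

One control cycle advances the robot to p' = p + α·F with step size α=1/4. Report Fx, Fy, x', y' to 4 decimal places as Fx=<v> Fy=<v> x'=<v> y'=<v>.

F_att = 1/2·(g−p) = 1/2·(-4,-6) = (-2.0000,-3.0000)
o1: d²=377 > ρ²=33 → inactive
o2: d²=18 ≤ ρ²=33; F_rep = 39·(3,-3)/18² = (0.3611,-0.3611)
o3: d²=101 > ρ²=33 → inactive
o4: d²=52 > ρ²=33 → inactive
F = F_att + ΣF_rep = (-1.6389,-3.3611)
p' = p + 1/4·F = (9.5903,-0.8403)

Fx=-1.6389 Fy=-3.3611 x'=9.5903 y'=-0.8403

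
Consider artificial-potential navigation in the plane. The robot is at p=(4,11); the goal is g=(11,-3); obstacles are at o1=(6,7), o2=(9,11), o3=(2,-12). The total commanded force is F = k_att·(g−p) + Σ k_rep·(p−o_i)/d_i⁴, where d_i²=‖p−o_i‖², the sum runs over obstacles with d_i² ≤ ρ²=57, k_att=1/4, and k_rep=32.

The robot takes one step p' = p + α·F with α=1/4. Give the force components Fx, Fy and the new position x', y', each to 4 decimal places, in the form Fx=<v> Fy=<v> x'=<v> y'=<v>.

F_att = 1/4·(g−p) = 1/4·(7,-14) = (1.7500,-3.5000)
o1: d²=20 ≤ ρ²=57; F_rep = 32·(-2,4)/20² = (-0.1600,0.3200)
o2: d²=25 ≤ ρ²=57; F_rep = 32·(-5,0)/25² = (-0.2560,0.0000)
o3: d²=533 > ρ²=57 → inactive
F = F_att + ΣF_rep = (1.3340,-3.1800)
p' = p + 1/4·F = (4.3335,10.2050)

Fx=1.3340 Fy=-3.1800 x'=4.3335 y'=10.2050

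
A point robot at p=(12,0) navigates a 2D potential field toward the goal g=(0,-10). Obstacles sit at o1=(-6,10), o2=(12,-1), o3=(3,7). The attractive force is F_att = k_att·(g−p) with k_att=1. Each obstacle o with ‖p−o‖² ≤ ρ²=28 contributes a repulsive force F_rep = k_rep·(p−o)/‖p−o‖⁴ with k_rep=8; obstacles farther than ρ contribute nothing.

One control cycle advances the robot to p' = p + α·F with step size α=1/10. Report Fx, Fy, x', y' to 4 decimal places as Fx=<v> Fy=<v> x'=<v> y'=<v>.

F_att = 1·(g−p) = 1·(-12,-10) = (-12.0000,-10.0000)
o1: d²=424 > ρ²=28 → inactive
o2: d²=1 ≤ ρ²=28; F_rep = 8·(0,1)/1² = (0.0000,8.0000)
o3: d²=130 > ρ²=28 → inactive
F = F_att + ΣF_rep = (-12.0000,-2.0000)
p' = p + 1/10·F = (10.8000,-0.2000)

Fx=-12.0000 Fy=-2.0000 x'=10.8000 y'=-0.2000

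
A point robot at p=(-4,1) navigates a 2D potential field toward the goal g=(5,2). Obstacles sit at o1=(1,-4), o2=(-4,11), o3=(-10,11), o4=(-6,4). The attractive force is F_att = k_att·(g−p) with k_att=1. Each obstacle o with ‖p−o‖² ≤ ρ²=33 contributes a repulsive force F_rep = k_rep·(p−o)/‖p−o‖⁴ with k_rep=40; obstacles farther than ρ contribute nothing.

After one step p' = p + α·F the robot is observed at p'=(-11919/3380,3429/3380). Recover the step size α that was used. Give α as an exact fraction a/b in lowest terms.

α = 1/20

F_att = 1·(g−p) = 1·(9,1) = (9.0000,1.0000)
o1: d²=50 > ρ²=33 → inactive
o2: d²=100 > ρ²=33 → inactive
o3: d²=136 > ρ²=33 → inactive
o4: d²=13 ≤ ρ²=33; F_rep = 40·(2,-3)/13² = (0.4734,-0.7101)
F = F_att + ΣF_rep = (9.4734,0.2899)
Δp = p'−p = (0.4737,0.0145); α = Δx/Fx = (1601/3380) / (1601/169) = 1/20
check: Δy/Fy = (49/3380) / (49/169) = 1/20 ✓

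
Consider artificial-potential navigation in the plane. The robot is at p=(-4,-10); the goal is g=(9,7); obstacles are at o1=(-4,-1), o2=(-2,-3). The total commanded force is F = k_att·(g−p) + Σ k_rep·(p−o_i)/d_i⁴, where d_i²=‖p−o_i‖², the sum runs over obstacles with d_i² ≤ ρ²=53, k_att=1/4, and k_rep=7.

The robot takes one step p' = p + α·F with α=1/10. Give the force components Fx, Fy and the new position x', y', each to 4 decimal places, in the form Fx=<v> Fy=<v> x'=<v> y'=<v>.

F_att = 1/4·(g−p) = 1/4·(13,17) = (3.2500,4.2500)
o1: d²=81 > ρ²=53 → inactive
o2: d²=53 ≤ ρ²=53; F_rep = 7·(-2,-7)/53² = (-0.0050,-0.0174)
F = F_att + ΣF_rep = (3.2450,4.2326)
p' = p + 1/10·F = (-3.6755,-9.5767)

Fx=3.2450 Fy=4.2326 x'=-3.6755 y'=-9.5767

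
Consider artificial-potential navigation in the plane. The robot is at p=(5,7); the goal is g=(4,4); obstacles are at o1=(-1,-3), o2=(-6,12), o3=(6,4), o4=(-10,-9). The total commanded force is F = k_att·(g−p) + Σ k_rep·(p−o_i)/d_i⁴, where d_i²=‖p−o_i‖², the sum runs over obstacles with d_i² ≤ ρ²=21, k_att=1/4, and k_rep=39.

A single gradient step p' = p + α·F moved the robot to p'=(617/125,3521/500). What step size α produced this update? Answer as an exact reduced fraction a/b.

α = 1/10

F_att = 1/4·(g−p) = 1/4·(-1,-3) = (-0.2500,-0.7500)
o1: d²=136 > ρ²=21 → inactive
o2: d²=146 > ρ²=21 → inactive
o3: d²=10 ≤ ρ²=21; F_rep = 39·(-1,3)/10² = (-0.3900,1.1700)
o4: d²=481 > ρ²=21 → inactive
F = F_att + ΣF_rep = (-0.6400,0.4200)
Δp = p'−p = (-0.0640,0.0420); α = Δx/Fx = (-8/125) / (-16/25) = 1/10
check: Δy/Fy = (21/500) / (21/50) = 1/10 ✓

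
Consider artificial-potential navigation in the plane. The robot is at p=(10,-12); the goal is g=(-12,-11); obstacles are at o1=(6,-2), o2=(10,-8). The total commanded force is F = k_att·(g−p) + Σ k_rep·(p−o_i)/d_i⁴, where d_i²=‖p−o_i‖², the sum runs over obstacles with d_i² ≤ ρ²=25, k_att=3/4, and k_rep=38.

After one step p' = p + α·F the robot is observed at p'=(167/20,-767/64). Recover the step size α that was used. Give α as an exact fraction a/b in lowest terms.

α = 1/10

F_att = 3/4·(g−p) = 3/4·(-22,1) = (-16.5000,0.7500)
o1: d²=116 > ρ²=25 → inactive
o2: d²=16 ≤ ρ²=25; F_rep = 38·(0,-4)/16² = (0.0000,-0.5938)
F = F_att + ΣF_rep = (-16.5000,0.1562)
Δp = p'−p = (-1.6500,0.0156); α = Δx/Fx = (-33/20) / (-33/2) = 1/10
check: Δy/Fy = (1/64) / (5/32) = 1/10 ✓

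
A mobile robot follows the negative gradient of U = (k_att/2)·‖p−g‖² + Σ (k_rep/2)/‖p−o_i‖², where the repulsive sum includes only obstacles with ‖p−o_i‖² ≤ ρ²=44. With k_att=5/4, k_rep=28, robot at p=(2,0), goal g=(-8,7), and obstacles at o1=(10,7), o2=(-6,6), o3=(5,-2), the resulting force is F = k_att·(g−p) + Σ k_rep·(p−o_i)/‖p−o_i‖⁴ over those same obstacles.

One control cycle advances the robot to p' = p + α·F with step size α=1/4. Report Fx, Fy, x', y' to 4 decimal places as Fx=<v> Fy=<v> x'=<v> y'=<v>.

F_att = 5/4·(g−p) = 5/4·(-10,7) = (-12.5000,8.7500)
o1: d²=113 > ρ²=44 → inactive
o2: d²=100 > ρ²=44 → inactive
o3: d²=13 ≤ ρ²=44; F_rep = 28·(-3,2)/13² = (-0.4970,0.3314)
F = F_att + ΣF_rep = (-12.9970,9.0814)
p' = p + 1/4·F = (-1.2493,2.2703)

Fx=-12.9970 Fy=9.0814 x'=-1.2493 y'=2.2703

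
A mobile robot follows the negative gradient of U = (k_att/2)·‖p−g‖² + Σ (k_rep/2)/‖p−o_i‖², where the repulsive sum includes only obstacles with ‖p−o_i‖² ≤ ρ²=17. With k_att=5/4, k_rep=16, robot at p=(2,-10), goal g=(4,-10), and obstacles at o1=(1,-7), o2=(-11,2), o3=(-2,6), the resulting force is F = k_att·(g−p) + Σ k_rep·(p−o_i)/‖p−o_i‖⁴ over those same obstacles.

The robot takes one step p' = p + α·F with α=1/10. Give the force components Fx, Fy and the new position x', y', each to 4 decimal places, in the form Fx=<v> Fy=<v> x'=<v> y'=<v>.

F_att = 5/4·(g−p) = 5/4·(2,0) = (2.5000,0.0000)
o1: d²=10 ≤ ρ²=17; F_rep = 16·(1,-3)/10² = (0.1600,-0.4800)
o2: d²=313 > ρ²=17 → inactive
o3: d²=272 > ρ²=17 → inactive
F = F_att + ΣF_rep = (2.6600,-0.4800)
p' = p + 1/10·F = (2.2660,-10.0480)

Fx=2.6600 Fy=-0.4800 x'=2.2660 y'=-10.0480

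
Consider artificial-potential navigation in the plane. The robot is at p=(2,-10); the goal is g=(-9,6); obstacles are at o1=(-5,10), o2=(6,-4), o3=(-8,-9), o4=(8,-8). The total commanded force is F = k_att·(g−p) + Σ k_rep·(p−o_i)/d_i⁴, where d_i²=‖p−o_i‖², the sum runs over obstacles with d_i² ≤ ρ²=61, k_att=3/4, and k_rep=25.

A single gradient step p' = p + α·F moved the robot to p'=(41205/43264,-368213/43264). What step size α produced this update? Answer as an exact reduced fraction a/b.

F_att = 3/4·(g−p) = 3/4·(-11,16) = (-8.2500,12.0000)
o1: d²=449 > ρ²=61 → inactive
o2: d²=52 ≤ ρ²=61; F_rep = 25·(-4,-6)/52² = (-0.0370,-0.0555)
o3: d²=101 > ρ²=61 → inactive
o4: d²=40 ≤ ρ²=61; F_rep = 25·(-6,-2)/40² = (-0.0938,-0.0312)
F = F_att + ΣF_rep = (-8.3807,11.9133)
Δp = p'−p = (-1.0476,1.4892); α = Δx/Fx = (-45323/43264) / (-45323/5408) = 1/8
check: Δy/Fy = (64427/43264) / (64427/5408) = 1/8 ✓

α = 1/8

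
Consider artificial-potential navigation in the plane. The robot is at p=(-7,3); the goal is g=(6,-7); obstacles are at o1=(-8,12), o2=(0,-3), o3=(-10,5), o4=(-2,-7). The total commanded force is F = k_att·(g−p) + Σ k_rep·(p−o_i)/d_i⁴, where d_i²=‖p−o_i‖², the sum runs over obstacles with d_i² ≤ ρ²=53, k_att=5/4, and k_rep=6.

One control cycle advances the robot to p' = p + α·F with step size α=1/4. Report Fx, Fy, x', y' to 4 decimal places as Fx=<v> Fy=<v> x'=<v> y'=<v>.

Fx=16.3565 Fy=-12.5710 x'=-2.9109 y'=-0.1428

F_att = 5/4·(g−p) = 5/4·(13,-10) = (16.2500,-12.5000)
o1: d²=82 > ρ²=53 → inactive
o2: d²=85 > ρ²=53 → inactive
o3: d²=13 ≤ ρ²=53; F_rep = 6·(3,-2)/13² = (0.1065,-0.0710)
o4: d²=125 > ρ²=53 → inactive
F = F_att + ΣF_rep = (16.3565,-12.5710)
p' = p + 1/4·F = (-2.9109,-0.1428)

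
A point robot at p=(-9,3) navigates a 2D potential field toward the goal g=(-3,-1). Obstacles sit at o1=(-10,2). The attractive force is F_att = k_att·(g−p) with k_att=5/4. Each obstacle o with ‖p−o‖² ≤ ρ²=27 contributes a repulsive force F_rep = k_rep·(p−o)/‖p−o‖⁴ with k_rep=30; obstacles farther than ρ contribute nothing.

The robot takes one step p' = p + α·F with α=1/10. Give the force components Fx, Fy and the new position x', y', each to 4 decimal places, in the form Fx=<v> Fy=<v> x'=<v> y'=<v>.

Fx=15.0000 Fy=2.5000 x'=-7.5000 y'=3.2500

F_att = 5/4·(g−p) = 5/4·(6,-4) = (7.5000,-5.0000)
o1: d²=2 ≤ ρ²=27; F_rep = 30·(1,1)/2² = (7.5000,7.5000)
F = F_att + ΣF_rep = (15.0000,2.5000)
p' = p + 1/10·F = (-7.5000,3.2500)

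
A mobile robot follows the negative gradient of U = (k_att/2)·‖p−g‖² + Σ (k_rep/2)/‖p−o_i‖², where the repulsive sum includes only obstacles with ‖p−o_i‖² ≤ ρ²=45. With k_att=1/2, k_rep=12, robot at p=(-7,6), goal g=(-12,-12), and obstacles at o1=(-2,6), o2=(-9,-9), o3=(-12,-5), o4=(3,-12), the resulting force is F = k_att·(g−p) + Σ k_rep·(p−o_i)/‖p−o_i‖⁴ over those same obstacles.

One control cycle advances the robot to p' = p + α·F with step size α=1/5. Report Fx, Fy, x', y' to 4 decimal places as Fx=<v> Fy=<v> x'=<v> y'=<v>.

F_att = 1/2·(g−p) = 1/2·(-5,-18) = (-2.5000,-9.0000)
o1: d²=25 ≤ ρ²=45; F_rep = 12·(-5,0)/25² = (-0.0960,0.0000)
o2: d²=229 > ρ²=45 → inactive
o3: d²=146 > ρ²=45 → inactive
o4: d²=424 > ρ²=45 → inactive
F = F_att + ΣF_rep = (-2.5960,-9.0000)
p' = p + 1/5·F = (-7.5192,4.2000)

Fx=-2.5960 Fy=-9.0000 x'=-7.5192 y'=4.2000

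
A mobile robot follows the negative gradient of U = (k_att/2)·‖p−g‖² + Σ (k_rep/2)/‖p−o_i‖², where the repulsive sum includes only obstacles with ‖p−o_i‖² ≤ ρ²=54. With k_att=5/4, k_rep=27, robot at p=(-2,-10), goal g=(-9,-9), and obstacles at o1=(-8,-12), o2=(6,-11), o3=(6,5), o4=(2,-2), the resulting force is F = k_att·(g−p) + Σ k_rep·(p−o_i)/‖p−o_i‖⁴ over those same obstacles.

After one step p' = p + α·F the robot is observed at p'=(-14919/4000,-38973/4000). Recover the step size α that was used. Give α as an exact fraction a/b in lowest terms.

F_att = 5/4·(g−p) = 5/4·(-7,1) = (-8.7500,1.2500)
o1: d²=40 ≤ ρ²=54; F_rep = 27·(6,2)/40² = (0.1013,0.0338)
o2: d²=65 > ρ²=54 → inactive
o3: d²=289 > ρ²=54 → inactive
o4: d²=80 > ρ²=54 → inactive
F = F_att + ΣF_rep = (-8.6487,1.2837)
Δp = p'−p = (-1.7297,0.2567); α = Δx/Fx = (-6919/4000) / (-6919/800) = 1/5
check: Δy/Fy = (1027/4000) / (1027/800) = 1/5 ✓

α = 1/5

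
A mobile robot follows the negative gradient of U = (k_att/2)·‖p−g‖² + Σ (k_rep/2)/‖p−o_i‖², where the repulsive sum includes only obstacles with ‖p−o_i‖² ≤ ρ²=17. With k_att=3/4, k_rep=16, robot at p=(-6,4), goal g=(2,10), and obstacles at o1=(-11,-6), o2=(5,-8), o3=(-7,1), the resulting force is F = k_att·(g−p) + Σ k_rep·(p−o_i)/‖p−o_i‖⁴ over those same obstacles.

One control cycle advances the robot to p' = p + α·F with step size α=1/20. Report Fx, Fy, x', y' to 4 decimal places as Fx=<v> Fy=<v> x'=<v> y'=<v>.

F_att = 3/4·(g−p) = 3/4·(8,6) = (6.0000,4.5000)
o1: d²=125 > ρ²=17 → inactive
o2: d²=265 > ρ²=17 → inactive
o3: d²=10 ≤ ρ²=17; F_rep = 16·(1,3)/10² = (0.1600,0.4800)
F = F_att + ΣF_rep = (6.1600,4.9800)
p' = p + 1/20·F = (-5.6920,4.2490)

Fx=6.1600 Fy=4.9800 x'=-5.6920 y'=4.2490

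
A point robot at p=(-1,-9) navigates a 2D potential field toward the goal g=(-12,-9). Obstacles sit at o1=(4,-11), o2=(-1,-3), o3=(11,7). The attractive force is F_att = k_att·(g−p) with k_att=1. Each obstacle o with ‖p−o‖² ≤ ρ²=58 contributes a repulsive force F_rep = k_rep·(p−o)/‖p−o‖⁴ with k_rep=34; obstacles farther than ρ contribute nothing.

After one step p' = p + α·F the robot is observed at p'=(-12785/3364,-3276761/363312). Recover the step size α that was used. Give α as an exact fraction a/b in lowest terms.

F_att = 1·(g−p) = 1·(-11,0) = (-11.0000,0.0000)
o1: d²=29 ≤ ρ²=58; F_rep = 34·(-5,2)/29² = (-0.2021,0.0809)
o2: d²=36 ≤ ρ²=58; F_rep = 34·(0,-6)/36² = (0.0000,-0.1574)
o3: d²=400 > ρ²=58 → inactive
F = F_att + ΣF_rep = (-11.2021,-0.0766)
Δp = p'−p = (-2.8005,-0.0191); α = Δx/Fx = (-9421/3364) / (-9421/841) = 1/4
check: Δy/Fy = (-6953/363312) / (-6953/90828) = 1/4 ✓

α = 1/4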